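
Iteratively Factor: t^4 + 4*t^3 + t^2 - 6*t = (t - 1)*(t^3 + 5*t^2 + 6*t) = t*(t - 1)*(t^2 + 5*t + 6) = t*(t - 1)*(t + 3)*(t + 2)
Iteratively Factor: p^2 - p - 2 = (p - 2)*(p + 1)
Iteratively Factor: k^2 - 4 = (k + 2)*(k - 2)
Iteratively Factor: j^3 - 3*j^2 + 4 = (j - 2)*(j^2 - j - 2) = (j - 2)*(j + 1)*(j - 2)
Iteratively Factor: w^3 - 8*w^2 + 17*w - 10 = (w - 5)*(w^2 - 3*w + 2) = (w - 5)*(w - 1)*(w - 2)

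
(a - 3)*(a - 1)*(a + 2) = a^3 - 2*a^2 - 5*a + 6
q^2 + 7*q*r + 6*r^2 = (q + r)*(q + 6*r)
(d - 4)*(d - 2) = d^2 - 6*d + 8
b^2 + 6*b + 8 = (b + 2)*(b + 4)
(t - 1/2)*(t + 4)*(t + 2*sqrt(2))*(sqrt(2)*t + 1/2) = sqrt(2)*t^4 + 9*t^3/2 + 7*sqrt(2)*t^3/2 - sqrt(2)*t^2 + 63*t^2/4 - 9*t + 7*sqrt(2)*t/2 - 2*sqrt(2)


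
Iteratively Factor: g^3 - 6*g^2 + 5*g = (g)*(g^2 - 6*g + 5) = g*(g - 5)*(g - 1)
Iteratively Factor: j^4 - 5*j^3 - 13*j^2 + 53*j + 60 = (j + 3)*(j^3 - 8*j^2 + 11*j + 20) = (j + 1)*(j + 3)*(j^2 - 9*j + 20) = (j - 5)*(j + 1)*(j + 3)*(j - 4)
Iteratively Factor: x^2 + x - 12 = (x + 4)*(x - 3)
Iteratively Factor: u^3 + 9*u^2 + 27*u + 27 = (u + 3)*(u^2 + 6*u + 9) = (u + 3)^2*(u + 3)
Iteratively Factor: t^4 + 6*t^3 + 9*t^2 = (t + 3)*(t^3 + 3*t^2) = t*(t + 3)*(t^2 + 3*t) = t^2*(t + 3)*(t + 3)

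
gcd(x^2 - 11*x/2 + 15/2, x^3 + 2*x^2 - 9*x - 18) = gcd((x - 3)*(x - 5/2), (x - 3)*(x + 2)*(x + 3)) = x - 3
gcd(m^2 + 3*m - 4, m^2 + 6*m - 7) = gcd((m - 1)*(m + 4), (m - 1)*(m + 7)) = m - 1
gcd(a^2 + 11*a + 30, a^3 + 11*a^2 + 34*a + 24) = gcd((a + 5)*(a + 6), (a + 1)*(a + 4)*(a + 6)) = a + 6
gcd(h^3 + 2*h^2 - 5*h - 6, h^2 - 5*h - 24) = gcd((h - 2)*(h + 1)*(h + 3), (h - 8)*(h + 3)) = h + 3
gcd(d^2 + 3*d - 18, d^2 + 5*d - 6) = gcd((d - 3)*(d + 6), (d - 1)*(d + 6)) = d + 6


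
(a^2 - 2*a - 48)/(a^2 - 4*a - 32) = (a + 6)/(a + 4)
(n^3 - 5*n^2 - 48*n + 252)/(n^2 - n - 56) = (n^2 - 12*n + 36)/(n - 8)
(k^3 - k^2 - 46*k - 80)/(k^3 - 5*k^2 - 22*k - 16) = (k + 5)/(k + 1)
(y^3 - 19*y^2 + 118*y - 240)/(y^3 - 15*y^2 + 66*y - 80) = (y - 6)/(y - 2)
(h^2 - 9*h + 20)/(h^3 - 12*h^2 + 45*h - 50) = (h - 4)/(h^2 - 7*h + 10)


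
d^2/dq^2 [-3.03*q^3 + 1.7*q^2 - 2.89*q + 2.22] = 3.4 - 18.18*q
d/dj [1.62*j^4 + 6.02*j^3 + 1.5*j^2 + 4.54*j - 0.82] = 6.48*j^3 + 18.06*j^2 + 3.0*j + 4.54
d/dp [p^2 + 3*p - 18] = 2*p + 3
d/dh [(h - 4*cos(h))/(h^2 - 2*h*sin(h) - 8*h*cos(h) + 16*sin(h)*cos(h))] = (-4*h^2*sin(h) + 2*h^2*cos(h) - h^2 + 8*h*cos(h) - 16*h*cos(2*h) - 8*h + 4*sin(2*h) + 48*cos(h) - 16*cos(2*h) + 16*cos(3*h) - 16)/((h - 2*sin(h))^2*(h - 8*cos(h))^2)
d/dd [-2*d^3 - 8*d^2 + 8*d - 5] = -6*d^2 - 16*d + 8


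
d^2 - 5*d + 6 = (d - 3)*(d - 2)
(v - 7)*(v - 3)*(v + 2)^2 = v^4 - 6*v^3 - 15*v^2 + 44*v + 84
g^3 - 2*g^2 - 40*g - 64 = (g - 8)*(g + 2)*(g + 4)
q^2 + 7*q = q*(q + 7)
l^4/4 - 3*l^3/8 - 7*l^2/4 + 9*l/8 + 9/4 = (l/4 + 1/2)*(l - 3)*(l - 3/2)*(l + 1)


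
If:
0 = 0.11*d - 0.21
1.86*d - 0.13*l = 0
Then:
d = 1.91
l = 27.31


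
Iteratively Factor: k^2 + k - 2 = (k + 2)*(k - 1)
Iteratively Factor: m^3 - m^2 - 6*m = (m)*(m^2 - m - 6) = m*(m - 3)*(m + 2)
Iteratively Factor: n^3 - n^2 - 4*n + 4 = (n + 2)*(n^2 - 3*n + 2) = (n - 2)*(n + 2)*(n - 1)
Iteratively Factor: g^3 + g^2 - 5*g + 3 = (g - 1)*(g^2 + 2*g - 3) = (g - 1)^2*(g + 3)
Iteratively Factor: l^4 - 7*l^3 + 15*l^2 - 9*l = (l - 3)*(l^3 - 4*l^2 + 3*l) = l*(l - 3)*(l^2 - 4*l + 3) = l*(l - 3)^2*(l - 1)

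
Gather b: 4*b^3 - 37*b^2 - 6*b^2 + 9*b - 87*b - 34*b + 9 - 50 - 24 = 4*b^3 - 43*b^2 - 112*b - 65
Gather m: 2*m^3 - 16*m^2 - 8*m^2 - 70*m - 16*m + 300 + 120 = 2*m^3 - 24*m^2 - 86*m + 420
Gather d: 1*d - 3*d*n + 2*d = d*(3 - 3*n)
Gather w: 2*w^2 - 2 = 2*w^2 - 2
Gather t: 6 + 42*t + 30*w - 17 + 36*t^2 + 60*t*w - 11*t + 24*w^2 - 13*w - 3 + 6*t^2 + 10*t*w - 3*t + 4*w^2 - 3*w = 42*t^2 + t*(70*w + 28) + 28*w^2 + 14*w - 14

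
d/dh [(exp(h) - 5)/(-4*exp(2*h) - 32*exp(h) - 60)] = (2*(exp(h) - 5)*(exp(h) + 4) - exp(2*h) - 8*exp(h) - 15)*exp(h)/(4*(exp(2*h) + 8*exp(h) + 15)^2)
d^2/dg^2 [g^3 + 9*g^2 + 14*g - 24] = 6*g + 18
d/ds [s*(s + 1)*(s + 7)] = 3*s^2 + 16*s + 7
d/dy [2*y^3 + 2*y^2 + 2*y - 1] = 6*y^2 + 4*y + 2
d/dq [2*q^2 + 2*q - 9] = 4*q + 2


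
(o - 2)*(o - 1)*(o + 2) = o^3 - o^2 - 4*o + 4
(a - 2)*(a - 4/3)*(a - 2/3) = a^3 - 4*a^2 + 44*a/9 - 16/9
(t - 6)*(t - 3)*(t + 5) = t^3 - 4*t^2 - 27*t + 90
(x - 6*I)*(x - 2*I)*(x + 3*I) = x^3 - 5*I*x^2 + 12*x - 36*I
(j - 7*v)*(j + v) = j^2 - 6*j*v - 7*v^2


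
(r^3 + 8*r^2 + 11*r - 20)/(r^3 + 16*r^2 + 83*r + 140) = (r - 1)/(r + 7)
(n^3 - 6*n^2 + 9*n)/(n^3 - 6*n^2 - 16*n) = (-n^2 + 6*n - 9)/(-n^2 + 6*n + 16)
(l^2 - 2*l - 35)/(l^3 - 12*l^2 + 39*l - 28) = (l + 5)/(l^2 - 5*l + 4)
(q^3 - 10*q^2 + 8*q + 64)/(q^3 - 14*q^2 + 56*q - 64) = (q + 2)/(q - 2)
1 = 1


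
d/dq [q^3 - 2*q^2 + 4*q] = 3*q^2 - 4*q + 4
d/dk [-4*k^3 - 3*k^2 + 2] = 6*k*(-2*k - 1)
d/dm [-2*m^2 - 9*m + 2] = -4*m - 9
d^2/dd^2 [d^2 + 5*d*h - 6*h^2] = 2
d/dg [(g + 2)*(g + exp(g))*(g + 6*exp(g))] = (g + 2)*(g + exp(g))*(6*exp(g) + 1) + (g + 2)*(g + 6*exp(g))*(exp(g) + 1) + (g + exp(g))*(g + 6*exp(g))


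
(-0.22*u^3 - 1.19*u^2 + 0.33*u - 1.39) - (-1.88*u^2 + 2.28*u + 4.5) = -0.22*u^3 + 0.69*u^2 - 1.95*u - 5.89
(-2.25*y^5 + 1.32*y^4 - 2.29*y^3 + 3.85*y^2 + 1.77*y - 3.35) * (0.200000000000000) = -0.45*y^5 + 0.264*y^4 - 0.458*y^3 + 0.77*y^2 + 0.354*y - 0.67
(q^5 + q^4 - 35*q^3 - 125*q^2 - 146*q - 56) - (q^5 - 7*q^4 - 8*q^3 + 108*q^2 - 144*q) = 8*q^4 - 27*q^3 - 233*q^2 - 2*q - 56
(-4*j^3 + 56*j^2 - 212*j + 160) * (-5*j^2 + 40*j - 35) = 20*j^5 - 440*j^4 + 3440*j^3 - 11240*j^2 + 13820*j - 5600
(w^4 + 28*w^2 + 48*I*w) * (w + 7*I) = w^5 + 7*I*w^4 + 28*w^3 + 244*I*w^2 - 336*w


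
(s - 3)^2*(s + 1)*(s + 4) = s^4 - s^3 - 17*s^2 + 21*s + 36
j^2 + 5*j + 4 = (j + 1)*(j + 4)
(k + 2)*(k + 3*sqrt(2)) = k^2 + 2*k + 3*sqrt(2)*k + 6*sqrt(2)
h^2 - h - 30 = (h - 6)*(h + 5)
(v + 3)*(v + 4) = v^2 + 7*v + 12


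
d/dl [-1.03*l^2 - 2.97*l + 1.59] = -2.06*l - 2.97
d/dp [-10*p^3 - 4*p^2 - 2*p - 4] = -30*p^2 - 8*p - 2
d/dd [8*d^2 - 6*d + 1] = 16*d - 6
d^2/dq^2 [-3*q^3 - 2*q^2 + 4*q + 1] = -18*q - 4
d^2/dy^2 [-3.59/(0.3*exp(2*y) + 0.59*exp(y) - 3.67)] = (-3.59*(0.6*exp(y) + 0.59)*(1.2*exp(y) + 1.18)*exp(y) + (4.308*exp(y) + 2.1181)*(0.3*exp(2*y) + 0.59*exp(y) - 3.67))*exp(y)/(0.3*exp(2*y) + 0.59*exp(y) - 3.67)^3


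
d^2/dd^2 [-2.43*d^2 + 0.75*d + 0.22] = -4.86000000000000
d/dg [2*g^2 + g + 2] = 4*g + 1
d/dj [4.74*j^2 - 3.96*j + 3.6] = 9.48*j - 3.96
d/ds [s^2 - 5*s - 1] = 2*s - 5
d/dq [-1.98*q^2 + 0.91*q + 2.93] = 0.91 - 3.96*q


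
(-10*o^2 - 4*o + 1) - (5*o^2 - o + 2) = -15*o^2 - 3*o - 1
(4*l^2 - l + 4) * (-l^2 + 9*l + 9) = -4*l^4 + 37*l^3 + 23*l^2 + 27*l + 36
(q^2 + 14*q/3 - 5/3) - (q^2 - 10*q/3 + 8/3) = 8*q - 13/3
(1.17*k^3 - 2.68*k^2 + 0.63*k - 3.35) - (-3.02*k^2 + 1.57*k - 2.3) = 1.17*k^3 + 0.34*k^2 - 0.94*k - 1.05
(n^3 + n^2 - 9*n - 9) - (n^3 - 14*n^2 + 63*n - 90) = 15*n^2 - 72*n + 81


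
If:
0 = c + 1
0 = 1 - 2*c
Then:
No Solution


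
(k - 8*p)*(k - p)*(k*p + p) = k^3*p - 9*k^2*p^2 + k^2*p + 8*k*p^3 - 9*k*p^2 + 8*p^3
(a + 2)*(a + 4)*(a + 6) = a^3 + 12*a^2 + 44*a + 48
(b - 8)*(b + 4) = b^2 - 4*b - 32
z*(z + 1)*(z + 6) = z^3 + 7*z^2 + 6*z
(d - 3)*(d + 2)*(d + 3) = d^3 + 2*d^2 - 9*d - 18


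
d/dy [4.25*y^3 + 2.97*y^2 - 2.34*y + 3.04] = 12.75*y^2 + 5.94*y - 2.34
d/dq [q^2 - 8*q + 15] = 2*q - 8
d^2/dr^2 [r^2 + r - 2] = 2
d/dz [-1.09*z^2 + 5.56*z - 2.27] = 5.56 - 2.18*z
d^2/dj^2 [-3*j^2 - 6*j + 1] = -6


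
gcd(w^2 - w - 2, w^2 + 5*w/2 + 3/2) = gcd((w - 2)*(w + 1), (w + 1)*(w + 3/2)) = w + 1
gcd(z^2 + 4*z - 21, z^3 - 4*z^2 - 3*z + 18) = z - 3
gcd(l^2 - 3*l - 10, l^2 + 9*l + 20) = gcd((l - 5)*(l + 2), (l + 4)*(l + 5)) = 1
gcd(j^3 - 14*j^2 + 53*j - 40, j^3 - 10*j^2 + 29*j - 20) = j^2 - 6*j + 5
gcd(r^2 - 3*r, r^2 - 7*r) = r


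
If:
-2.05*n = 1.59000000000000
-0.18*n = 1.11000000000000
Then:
No Solution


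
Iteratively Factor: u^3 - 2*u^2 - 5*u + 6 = (u + 2)*(u^2 - 4*u + 3) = (u - 1)*(u + 2)*(u - 3)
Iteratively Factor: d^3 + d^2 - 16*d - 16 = (d + 4)*(d^2 - 3*d - 4) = (d + 1)*(d + 4)*(d - 4)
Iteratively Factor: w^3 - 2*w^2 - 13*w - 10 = (w - 5)*(w^2 + 3*w + 2) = (w - 5)*(w + 2)*(w + 1)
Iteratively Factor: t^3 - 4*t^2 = (t)*(t^2 - 4*t) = t*(t - 4)*(t)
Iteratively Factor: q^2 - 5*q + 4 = (q - 1)*(q - 4)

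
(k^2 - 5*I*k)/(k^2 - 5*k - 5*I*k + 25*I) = k/(k - 5)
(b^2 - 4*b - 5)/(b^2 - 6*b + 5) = (b + 1)/(b - 1)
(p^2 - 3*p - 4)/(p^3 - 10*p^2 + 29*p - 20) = (p + 1)/(p^2 - 6*p + 5)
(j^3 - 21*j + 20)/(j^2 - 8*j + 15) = (j^3 - 21*j + 20)/(j^2 - 8*j + 15)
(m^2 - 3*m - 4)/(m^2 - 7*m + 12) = (m + 1)/(m - 3)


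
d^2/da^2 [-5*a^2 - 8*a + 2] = -10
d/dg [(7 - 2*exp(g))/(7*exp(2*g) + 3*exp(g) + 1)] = (14*exp(2*g) - 98*exp(g) - 23)*exp(g)/(49*exp(4*g) + 42*exp(3*g) + 23*exp(2*g) + 6*exp(g) + 1)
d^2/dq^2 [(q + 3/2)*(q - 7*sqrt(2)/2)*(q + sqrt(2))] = 6*q - 5*sqrt(2) + 3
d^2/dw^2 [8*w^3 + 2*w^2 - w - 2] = 48*w + 4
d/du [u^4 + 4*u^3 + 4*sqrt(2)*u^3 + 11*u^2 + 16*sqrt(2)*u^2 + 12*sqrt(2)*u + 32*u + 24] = 4*u^3 + 12*u^2 + 12*sqrt(2)*u^2 + 22*u + 32*sqrt(2)*u + 12*sqrt(2) + 32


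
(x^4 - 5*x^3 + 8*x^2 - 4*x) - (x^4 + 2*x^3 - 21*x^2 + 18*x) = -7*x^3 + 29*x^2 - 22*x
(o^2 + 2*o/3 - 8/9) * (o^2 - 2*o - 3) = o^4 - 4*o^3/3 - 47*o^2/9 - 2*o/9 + 8/3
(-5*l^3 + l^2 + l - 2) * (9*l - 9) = -45*l^4 + 54*l^3 - 27*l + 18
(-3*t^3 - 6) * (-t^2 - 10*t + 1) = 3*t^5 + 30*t^4 - 3*t^3 + 6*t^2 + 60*t - 6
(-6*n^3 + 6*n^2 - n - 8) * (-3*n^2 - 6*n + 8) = 18*n^5 + 18*n^4 - 81*n^3 + 78*n^2 + 40*n - 64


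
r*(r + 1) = r^2 + r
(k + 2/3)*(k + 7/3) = k^2 + 3*k + 14/9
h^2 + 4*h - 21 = (h - 3)*(h + 7)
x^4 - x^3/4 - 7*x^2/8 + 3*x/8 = x*(x - 3/4)*(x - 1/2)*(x + 1)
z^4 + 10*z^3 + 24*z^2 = z^2*(z + 4)*(z + 6)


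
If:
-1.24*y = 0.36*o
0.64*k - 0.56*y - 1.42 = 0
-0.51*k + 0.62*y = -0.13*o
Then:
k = -1.39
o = 14.22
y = -4.13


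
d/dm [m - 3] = 1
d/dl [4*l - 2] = 4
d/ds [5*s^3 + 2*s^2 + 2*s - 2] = 15*s^2 + 4*s + 2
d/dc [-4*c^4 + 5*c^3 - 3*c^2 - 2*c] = -16*c^3 + 15*c^2 - 6*c - 2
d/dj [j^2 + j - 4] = 2*j + 1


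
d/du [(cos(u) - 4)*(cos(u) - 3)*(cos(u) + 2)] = (-3*cos(u)^2 + 10*cos(u) + 2)*sin(u)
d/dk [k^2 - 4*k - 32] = 2*k - 4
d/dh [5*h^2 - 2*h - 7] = 10*h - 2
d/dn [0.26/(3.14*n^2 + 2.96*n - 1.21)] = (-1.6328*n - 0.7696)/(3.14*n^2 + 2.96*n - 1.21)^2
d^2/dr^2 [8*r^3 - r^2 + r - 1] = 48*r - 2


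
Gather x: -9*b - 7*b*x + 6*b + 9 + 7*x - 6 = -3*b + x*(7 - 7*b) + 3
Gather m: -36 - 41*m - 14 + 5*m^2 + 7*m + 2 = 5*m^2 - 34*m - 48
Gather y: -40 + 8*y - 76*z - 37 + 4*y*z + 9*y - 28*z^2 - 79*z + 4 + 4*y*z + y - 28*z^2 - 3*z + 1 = y*(8*z + 18) - 56*z^2 - 158*z - 72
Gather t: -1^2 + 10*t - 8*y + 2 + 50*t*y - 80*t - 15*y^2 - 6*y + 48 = t*(50*y - 70) - 15*y^2 - 14*y + 49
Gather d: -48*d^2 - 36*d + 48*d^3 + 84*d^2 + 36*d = 48*d^3 + 36*d^2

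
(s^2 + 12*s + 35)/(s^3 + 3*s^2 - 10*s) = (s + 7)/(s*(s - 2))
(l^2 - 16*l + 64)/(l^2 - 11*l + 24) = (l - 8)/(l - 3)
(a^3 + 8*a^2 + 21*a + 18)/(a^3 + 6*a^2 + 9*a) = (a + 2)/a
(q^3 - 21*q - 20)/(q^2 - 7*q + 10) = (q^2 + 5*q + 4)/(q - 2)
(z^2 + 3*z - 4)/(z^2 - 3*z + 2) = (z + 4)/(z - 2)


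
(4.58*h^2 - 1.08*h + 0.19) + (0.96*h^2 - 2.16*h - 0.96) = 5.54*h^2 - 3.24*h - 0.77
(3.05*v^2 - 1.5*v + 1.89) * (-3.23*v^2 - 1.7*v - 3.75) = -9.8515*v^4 - 0.34*v^3 - 14.9922*v^2 + 2.412*v - 7.0875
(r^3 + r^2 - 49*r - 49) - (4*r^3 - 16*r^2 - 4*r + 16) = -3*r^3 + 17*r^2 - 45*r - 65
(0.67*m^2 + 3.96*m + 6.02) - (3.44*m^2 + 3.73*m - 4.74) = -2.77*m^2 + 0.23*m + 10.76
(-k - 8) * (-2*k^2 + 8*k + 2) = 2*k^3 + 8*k^2 - 66*k - 16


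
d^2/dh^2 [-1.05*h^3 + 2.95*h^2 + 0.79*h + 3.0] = 5.9 - 6.3*h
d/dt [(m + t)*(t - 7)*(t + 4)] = 2*m*t - 3*m + 3*t^2 - 6*t - 28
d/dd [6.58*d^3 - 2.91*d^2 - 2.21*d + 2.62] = 19.74*d^2 - 5.82*d - 2.21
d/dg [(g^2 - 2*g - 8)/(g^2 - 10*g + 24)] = -8/(g^2 - 12*g + 36)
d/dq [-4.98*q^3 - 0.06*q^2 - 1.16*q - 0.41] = -14.94*q^2 - 0.12*q - 1.16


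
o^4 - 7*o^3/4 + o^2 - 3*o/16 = o*(o - 3/4)*(o - 1/2)^2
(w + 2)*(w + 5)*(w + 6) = w^3 + 13*w^2 + 52*w + 60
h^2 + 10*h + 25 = (h + 5)^2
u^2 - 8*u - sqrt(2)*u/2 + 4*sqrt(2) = (u - 8)*(u - sqrt(2)/2)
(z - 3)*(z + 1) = z^2 - 2*z - 3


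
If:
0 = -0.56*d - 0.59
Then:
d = -1.05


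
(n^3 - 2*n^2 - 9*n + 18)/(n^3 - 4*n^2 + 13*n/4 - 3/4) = 4*(n^2 + n - 6)/(4*n^2 - 4*n + 1)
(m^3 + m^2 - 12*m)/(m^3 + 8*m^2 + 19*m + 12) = m*(m - 3)/(m^2 + 4*m + 3)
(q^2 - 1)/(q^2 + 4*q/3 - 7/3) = 3*(q + 1)/(3*q + 7)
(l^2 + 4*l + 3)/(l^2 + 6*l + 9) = (l + 1)/(l + 3)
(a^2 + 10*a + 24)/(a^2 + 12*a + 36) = (a + 4)/(a + 6)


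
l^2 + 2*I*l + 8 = (l - 2*I)*(l + 4*I)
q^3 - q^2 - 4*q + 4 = (q - 2)*(q - 1)*(q + 2)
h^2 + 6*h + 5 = (h + 1)*(h + 5)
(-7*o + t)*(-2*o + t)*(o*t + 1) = 14*o^3*t - 9*o^2*t^2 + 14*o^2 + o*t^3 - 9*o*t + t^2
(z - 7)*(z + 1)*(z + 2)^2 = z^4 - 2*z^3 - 27*z^2 - 52*z - 28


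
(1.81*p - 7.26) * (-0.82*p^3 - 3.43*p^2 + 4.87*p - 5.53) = -1.4842*p^4 - 0.255100000000001*p^3 + 33.7165*p^2 - 45.3655*p + 40.1478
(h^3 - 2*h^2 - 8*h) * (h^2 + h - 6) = h^5 - h^4 - 16*h^3 + 4*h^2 + 48*h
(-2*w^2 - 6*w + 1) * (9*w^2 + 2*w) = -18*w^4 - 58*w^3 - 3*w^2 + 2*w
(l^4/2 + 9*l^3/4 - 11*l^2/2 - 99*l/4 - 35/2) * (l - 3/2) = l^5/2 + 3*l^4/2 - 71*l^3/8 - 33*l^2/2 + 157*l/8 + 105/4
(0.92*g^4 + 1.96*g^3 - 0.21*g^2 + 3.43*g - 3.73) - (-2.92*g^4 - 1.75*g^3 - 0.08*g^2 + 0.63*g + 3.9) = 3.84*g^4 + 3.71*g^3 - 0.13*g^2 + 2.8*g - 7.63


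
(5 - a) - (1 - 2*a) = a + 4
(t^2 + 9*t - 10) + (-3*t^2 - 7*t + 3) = -2*t^2 + 2*t - 7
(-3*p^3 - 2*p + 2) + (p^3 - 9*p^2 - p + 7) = -2*p^3 - 9*p^2 - 3*p + 9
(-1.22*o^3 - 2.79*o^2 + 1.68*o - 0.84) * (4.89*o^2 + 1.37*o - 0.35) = -5.9658*o^5 - 15.3145*o^4 + 4.8199*o^3 - 0.829499999999999*o^2 - 1.7388*o + 0.294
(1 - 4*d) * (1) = 1 - 4*d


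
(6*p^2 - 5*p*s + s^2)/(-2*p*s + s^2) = (-3*p + s)/s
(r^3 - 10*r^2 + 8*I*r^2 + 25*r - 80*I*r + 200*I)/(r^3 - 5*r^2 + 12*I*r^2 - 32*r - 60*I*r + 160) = (r - 5)/(r + 4*I)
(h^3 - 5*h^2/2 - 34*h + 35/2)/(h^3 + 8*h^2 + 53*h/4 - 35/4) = 2*(h - 7)/(2*h + 7)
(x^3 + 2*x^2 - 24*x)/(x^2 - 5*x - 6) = x*(-x^2 - 2*x + 24)/(-x^2 + 5*x + 6)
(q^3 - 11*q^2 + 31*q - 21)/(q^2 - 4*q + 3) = q - 7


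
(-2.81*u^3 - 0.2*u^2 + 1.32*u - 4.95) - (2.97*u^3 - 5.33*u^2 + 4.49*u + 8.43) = -5.78*u^3 + 5.13*u^2 - 3.17*u - 13.38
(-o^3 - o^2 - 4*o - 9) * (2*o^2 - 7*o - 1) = -2*o^5 + 5*o^4 + 11*o^2 + 67*o + 9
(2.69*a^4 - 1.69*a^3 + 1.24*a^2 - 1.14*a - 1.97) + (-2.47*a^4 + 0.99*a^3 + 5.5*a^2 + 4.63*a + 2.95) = 0.22*a^4 - 0.7*a^3 + 6.74*a^2 + 3.49*a + 0.98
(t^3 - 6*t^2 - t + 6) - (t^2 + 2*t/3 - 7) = t^3 - 7*t^2 - 5*t/3 + 13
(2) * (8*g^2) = 16*g^2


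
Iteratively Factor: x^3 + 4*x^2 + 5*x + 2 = (x + 1)*(x^2 + 3*x + 2) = (x + 1)*(x + 2)*(x + 1)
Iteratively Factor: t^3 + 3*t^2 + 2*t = (t + 1)*(t^2 + 2*t) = t*(t + 1)*(t + 2)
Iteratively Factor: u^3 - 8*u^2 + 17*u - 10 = (u - 2)*(u^2 - 6*u + 5) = (u - 2)*(u - 1)*(u - 5)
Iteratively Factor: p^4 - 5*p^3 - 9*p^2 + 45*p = (p + 3)*(p^3 - 8*p^2 + 15*p) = (p - 5)*(p + 3)*(p^2 - 3*p) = p*(p - 5)*(p + 3)*(p - 3)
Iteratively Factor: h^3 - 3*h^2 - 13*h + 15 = (h - 1)*(h^2 - 2*h - 15) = (h - 1)*(h + 3)*(h - 5)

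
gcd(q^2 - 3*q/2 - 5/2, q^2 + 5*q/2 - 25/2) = q - 5/2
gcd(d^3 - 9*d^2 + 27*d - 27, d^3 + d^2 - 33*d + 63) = d^2 - 6*d + 9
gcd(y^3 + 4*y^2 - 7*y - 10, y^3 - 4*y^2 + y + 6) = y^2 - y - 2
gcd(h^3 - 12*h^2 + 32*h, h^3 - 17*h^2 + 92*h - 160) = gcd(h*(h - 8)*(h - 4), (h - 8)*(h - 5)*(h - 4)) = h^2 - 12*h + 32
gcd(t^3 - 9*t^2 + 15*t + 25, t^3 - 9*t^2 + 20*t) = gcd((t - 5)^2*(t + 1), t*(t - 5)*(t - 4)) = t - 5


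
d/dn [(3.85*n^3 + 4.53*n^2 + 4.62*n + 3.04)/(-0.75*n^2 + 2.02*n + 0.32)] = (-2.8875*n^4 + 15.554*n^3 + 16.3116*n^2 + 7.4592*n - 4.6624)/(0.5625*n^4 - 3.03*n^3 + 3.6004*n^2 + 1.2928*n + 0.1024)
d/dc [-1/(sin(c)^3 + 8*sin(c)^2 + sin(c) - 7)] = (3*sin(c)^2 + 16*sin(c) + 1)*cos(c)/(sin(c)^3 + 8*sin(c)^2 + sin(c) - 7)^2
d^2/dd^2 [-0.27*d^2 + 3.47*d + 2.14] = -0.540000000000000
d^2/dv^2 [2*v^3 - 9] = 12*v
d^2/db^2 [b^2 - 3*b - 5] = 2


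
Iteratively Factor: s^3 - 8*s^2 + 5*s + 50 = (s - 5)*(s^2 - 3*s - 10) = (s - 5)^2*(s + 2)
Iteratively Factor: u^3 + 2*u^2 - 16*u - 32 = (u - 4)*(u^2 + 6*u + 8) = (u - 4)*(u + 4)*(u + 2)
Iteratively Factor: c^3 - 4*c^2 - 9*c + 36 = (c - 3)*(c^2 - c - 12) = (c - 4)*(c - 3)*(c + 3)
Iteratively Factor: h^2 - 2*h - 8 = (h - 4)*(h + 2)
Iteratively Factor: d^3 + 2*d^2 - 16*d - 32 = (d - 4)*(d^2 + 6*d + 8) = (d - 4)*(d + 2)*(d + 4)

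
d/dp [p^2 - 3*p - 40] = 2*p - 3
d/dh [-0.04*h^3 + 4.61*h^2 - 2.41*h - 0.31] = -0.12*h^2 + 9.22*h - 2.41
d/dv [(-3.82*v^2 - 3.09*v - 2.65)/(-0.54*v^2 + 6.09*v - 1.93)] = (-24.9324*v^2 + 11.8832*v + 22.1022)/(0.2916*v^4 - 6.5772*v^3 + 39.1725*v^2 - 23.5074*v + 3.7249)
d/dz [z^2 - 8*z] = 2*z - 8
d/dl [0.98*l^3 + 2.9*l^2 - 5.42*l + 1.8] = 2.94*l^2 + 5.8*l - 5.42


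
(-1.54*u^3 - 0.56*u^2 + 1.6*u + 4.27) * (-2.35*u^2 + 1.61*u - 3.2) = 3.619*u^5 - 1.1634*u^4 + 0.2664*u^3 - 5.6665*u^2 + 1.7547*u - 13.664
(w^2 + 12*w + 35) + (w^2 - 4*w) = 2*w^2 + 8*w + 35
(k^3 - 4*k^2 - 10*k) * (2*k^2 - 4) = 2*k^5 - 8*k^4 - 24*k^3 + 16*k^2 + 40*k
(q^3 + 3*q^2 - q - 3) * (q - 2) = q^4 + q^3 - 7*q^2 - q + 6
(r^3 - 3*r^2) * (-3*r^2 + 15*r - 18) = -3*r^5 + 24*r^4 - 63*r^3 + 54*r^2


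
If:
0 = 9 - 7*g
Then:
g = 9/7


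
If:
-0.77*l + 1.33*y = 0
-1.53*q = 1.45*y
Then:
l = 1.72727272727273*y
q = -0.947712418300654*y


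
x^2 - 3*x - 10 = (x - 5)*(x + 2)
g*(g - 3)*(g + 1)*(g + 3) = g^4 + g^3 - 9*g^2 - 9*g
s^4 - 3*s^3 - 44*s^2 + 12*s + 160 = (s - 8)*(s - 2)*(s + 2)*(s + 5)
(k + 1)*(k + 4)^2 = k^3 + 9*k^2 + 24*k + 16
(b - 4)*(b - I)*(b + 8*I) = b^3 - 4*b^2 + 7*I*b^2 + 8*b - 28*I*b - 32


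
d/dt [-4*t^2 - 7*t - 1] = -8*t - 7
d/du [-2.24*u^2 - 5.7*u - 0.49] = -4.48*u - 5.7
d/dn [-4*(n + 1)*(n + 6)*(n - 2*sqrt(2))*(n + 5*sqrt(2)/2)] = -16*n^3 - 84*n^2 - 6*sqrt(2)*n^2 - 28*sqrt(2)*n + 32*n - 12*sqrt(2) + 280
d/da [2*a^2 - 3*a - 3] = 4*a - 3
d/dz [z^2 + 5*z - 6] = 2*z + 5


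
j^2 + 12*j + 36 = (j + 6)^2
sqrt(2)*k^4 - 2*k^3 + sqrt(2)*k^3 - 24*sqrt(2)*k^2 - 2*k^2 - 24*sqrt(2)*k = k*(k - 4*sqrt(2))*(k + 3*sqrt(2))*(sqrt(2)*k + sqrt(2))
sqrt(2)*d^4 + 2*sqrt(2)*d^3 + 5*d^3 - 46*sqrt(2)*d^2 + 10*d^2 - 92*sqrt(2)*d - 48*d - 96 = (d + 2)*(d - 4*sqrt(2))*(d + 6*sqrt(2))*(sqrt(2)*d + 1)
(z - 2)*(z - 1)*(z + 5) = z^3 + 2*z^2 - 13*z + 10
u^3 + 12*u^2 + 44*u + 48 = (u + 2)*(u + 4)*(u + 6)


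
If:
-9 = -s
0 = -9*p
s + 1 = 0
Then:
No Solution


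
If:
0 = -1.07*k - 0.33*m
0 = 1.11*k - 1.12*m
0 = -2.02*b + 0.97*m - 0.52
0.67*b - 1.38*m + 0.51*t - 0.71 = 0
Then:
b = -0.26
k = 0.00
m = 0.00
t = 1.73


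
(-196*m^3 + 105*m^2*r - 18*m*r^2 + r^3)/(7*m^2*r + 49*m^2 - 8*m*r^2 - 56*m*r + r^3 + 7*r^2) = (28*m^2 - 11*m*r + r^2)/(-m*r - 7*m + r^2 + 7*r)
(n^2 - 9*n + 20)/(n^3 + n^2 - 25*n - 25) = (n - 4)/(n^2 + 6*n + 5)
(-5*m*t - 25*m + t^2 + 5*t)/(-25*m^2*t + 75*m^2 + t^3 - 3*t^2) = (t + 5)/(5*m*t - 15*m + t^2 - 3*t)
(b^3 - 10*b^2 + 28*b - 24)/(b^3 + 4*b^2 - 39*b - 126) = (b^2 - 4*b + 4)/(b^2 + 10*b + 21)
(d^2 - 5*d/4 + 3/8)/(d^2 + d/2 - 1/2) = (d - 3/4)/(d + 1)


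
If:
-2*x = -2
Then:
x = 1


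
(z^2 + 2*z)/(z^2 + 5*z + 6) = z/(z + 3)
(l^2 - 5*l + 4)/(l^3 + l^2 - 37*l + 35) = (l - 4)/(l^2 + 2*l - 35)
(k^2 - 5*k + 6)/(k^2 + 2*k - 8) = (k - 3)/(k + 4)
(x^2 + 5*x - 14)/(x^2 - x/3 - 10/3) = 3*(x + 7)/(3*x + 5)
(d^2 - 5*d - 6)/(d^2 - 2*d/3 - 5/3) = 3*(d - 6)/(3*d - 5)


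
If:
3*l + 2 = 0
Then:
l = -2/3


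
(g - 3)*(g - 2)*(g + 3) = g^3 - 2*g^2 - 9*g + 18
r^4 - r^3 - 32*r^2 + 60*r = r*(r - 5)*(r - 2)*(r + 6)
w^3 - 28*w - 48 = (w - 6)*(w + 2)*(w + 4)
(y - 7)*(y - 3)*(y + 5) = y^3 - 5*y^2 - 29*y + 105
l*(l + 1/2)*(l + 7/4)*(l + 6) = l^4 + 33*l^3/4 + 115*l^2/8 + 21*l/4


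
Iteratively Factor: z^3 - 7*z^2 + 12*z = (z - 4)*(z^2 - 3*z) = (z - 4)*(z - 3)*(z)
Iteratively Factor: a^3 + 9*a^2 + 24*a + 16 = (a + 4)*(a^2 + 5*a + 4) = (a + 4)^2*(a + 1)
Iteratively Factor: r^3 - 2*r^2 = (r)*(r^2 - 2*r) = r*(r - 2)*(r)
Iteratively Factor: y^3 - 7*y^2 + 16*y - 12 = (y - 3)*(y^2 - 4*y + 4) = (y - 3)*(y - 2)*(y - 2)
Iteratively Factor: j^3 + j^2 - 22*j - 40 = (j + 2)*(j^2 - j - 20) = (j - 5)*(j + 2)*(j + 4)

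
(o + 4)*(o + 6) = o^2 + 10*o + 24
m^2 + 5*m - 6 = (m - 1)*(m + 6)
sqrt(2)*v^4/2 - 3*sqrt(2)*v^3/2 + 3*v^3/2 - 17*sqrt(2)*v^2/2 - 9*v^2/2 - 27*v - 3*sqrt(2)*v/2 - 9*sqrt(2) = (v - 6)*(v + 3)*(v + sqrt(2)/2)*(sqrt(2)*v/2 + 1)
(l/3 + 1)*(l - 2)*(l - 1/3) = l^3/3 + 2*l^2/9 - 19*l/9 + 2/3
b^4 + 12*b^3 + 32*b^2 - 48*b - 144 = (b - 2)*(b + 2)*(b + 6)^2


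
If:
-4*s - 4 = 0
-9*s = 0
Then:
No Solution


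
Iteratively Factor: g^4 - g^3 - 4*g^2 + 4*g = (g + 2)*(g^3 - 3*g^2 + 2*g) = (g - 1)*(g + 2)*(g^2 - 2*g) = (g - 2)*(g - 1)*(g + 2)*(g)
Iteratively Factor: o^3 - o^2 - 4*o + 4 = (o - 2)*(o^2 + o - 2) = (o - 2)*(o + 2)*(o - 1)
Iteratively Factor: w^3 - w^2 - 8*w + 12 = (w - 2)*(w^2 + w - 6) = (w - 2)^2*(w + 3)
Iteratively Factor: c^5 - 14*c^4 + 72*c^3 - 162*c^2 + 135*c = (c - 3)*(c^4 - 11*c^3 + 39*c^2 - 45*c) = (c - 3)^2*(c^3 - 8*c^2 + 15*c) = (c - 3)^3*(c^2 - 5*c) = c*(c - 3)^3*(c - 5)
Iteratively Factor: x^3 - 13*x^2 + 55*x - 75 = (x - 3)*(x^2 - 10*x + 25) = (x - 5)*(x - 3)*(x - 5)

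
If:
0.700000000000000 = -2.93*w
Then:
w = -0.24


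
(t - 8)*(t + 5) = t^2 - 3*t - 40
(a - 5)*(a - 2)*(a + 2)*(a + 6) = a^4 + a^3 - 34*a^2 - 4*a + 120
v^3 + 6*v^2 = v^2*(v + 6)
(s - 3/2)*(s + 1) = s^2 - s/2 - 3/2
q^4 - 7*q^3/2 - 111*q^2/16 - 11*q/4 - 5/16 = (q - 5)*(q + 1/4)^2*(q + 1)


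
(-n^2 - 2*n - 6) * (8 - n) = n^3 - 6*n^2 - 10*n - 48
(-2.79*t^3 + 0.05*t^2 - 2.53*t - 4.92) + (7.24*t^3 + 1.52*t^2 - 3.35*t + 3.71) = 4.45*t^3 + 1.57*t^2 - 5.88*t - 1.21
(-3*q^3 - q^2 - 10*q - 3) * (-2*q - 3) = 6*q^4 + 11*q^3 + 23*q^2 + 36*q + 9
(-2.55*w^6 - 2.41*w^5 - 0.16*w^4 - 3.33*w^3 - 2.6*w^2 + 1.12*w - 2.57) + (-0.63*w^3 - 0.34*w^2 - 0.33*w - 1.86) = -2.55*w^6 - 2.41*w^5 - 0.16*w^4 - 3.96*w^3 - 2.94*w^2 + 0.79*w - 4.43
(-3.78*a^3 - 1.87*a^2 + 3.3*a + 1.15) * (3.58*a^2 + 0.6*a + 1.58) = -13.5324*a^5 - 8.9626*a^4 + 4.7196*a^3 + 3.1424*a^2 + 5.904*a + 1.817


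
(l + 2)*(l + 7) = l^2 + 9*l + 14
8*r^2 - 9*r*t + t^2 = (-8*r + t)*(-r + t)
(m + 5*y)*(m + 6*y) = m^2 + 11*m*y + 30*y^2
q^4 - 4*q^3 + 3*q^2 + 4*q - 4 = (q - 2)^2*(q - 1)*(q + 1)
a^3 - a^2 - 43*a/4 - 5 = (a - 4)*(a + 1/2)*(a + 5/2)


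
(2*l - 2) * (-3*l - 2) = -6*l^2 + 2*l + 4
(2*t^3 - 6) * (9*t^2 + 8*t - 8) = 18*t^5 + 16*t^4 - 16*t^3 - 54*t^2 - 48*t + 48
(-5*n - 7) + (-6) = -5*n - 13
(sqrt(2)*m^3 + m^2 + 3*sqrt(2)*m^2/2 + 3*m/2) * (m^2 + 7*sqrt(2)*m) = sqrt(2)*m^5 + 3*sqrt(2)*m^4/2 + 15*m^4 + 7*sqrt(2)*m^3 + 45*m^3/2 + 21*sqrt(2)*m^2/2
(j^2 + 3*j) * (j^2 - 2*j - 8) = j^4 + j^3 - 14*j^2 - 24*j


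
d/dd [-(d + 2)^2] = -2*d - 4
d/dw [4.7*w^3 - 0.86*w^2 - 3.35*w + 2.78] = 14.1*w^2 - 1.72*w - 3.35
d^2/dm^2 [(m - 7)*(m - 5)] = 2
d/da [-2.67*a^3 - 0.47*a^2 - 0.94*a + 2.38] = -8.01*a^2 - 0.94*a - 0.94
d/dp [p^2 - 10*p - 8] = 2*p - 10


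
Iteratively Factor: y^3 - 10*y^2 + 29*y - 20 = (y - 1)*(y^2 - 9*y + 20) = (y - 5)*(y - 1)*(y - 4)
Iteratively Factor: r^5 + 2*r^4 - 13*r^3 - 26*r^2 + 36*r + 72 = (r + 2)*(r^4 - 13*r^2 + 36) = (r + 2)^2*(r^3 - 2*r^2 - 9*r + 18) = (r + 2)^2*(r + 3)*(r^2 - 5*r + 6) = (r - 3)*(r + 2)^2*(r + 3)*(r - 2)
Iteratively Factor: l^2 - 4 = (l + 2)*(l - 2)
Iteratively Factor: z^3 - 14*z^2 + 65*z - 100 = (z - 4)*(z^2 - 10*z + 25) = (z - 5)*(z - 4)*(z - 5)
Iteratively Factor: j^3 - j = (j)*(j^2 - 1) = j*(j + 1)*(j - 1)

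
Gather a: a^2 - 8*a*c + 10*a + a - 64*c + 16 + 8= a^2 + a*(11 - 8*c) - 64*c + 24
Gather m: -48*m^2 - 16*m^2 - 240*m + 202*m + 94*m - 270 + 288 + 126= -64*m^2 + 56*m + 144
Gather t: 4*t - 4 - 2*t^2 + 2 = -2*t^2 + 4*t - 2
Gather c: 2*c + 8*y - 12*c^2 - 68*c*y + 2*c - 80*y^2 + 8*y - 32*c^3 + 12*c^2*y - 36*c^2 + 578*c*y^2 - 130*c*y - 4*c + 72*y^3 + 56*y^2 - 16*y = -32*c^3 + c^2*(12*y - 48) + c*(578*y^2 - 198*y) + 72*y^3 - 24*y^2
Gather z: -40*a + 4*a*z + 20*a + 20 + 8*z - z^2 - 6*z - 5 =-20*a - z^2 + z*(4*a + 2) + 15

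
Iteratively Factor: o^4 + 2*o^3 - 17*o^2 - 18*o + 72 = (o - 3)*(o^3 + 5*o^2 - 2*o - 24) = (o - 3)*(o + 4)*(o^2 + o - 6) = (o - 3)*(o - 2)*(o + 4)*(o + 3)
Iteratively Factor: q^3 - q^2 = (q)*(q^2 - q) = q^2*(q - 1)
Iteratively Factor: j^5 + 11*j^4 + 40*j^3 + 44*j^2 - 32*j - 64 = (j - 1)*(j^4 + 12*j^3 + 52*j^2 + 96*j + 64) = (j - 1)*(j + 4)*(j^3 + 8*j^2 + 20*j + 16) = (j - 1)*(j + 2)*(j + 4)*(j^2 + 6*j + 8) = (j - 1)*(j + 2)^2*(j + 4)*(j + 4)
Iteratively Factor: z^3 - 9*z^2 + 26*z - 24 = (z - 4)*(z^2 - 5*z + 6) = (z - 4)*(z - 3)*(z - 2)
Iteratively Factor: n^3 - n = (n + 1)*(n^2 - n) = (n - 1)*(n + 1)*(n)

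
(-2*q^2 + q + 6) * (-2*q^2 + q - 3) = 4*q^4 - 4*q^3 - 5*q^2 + 3*q - 18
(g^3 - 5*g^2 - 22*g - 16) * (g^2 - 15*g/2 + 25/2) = g^5 - 25*g^4/2 + 28*g^3 + 173*g^2/2 - 155*g - 200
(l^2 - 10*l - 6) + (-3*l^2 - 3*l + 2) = -2*l^2 - 13*l - 4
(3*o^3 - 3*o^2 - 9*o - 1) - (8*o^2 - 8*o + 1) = 3*o^3 - 11*o^2 - o - 2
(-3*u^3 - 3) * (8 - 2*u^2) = 6*u^5 - 24*u^3 + 6*u^2 - 24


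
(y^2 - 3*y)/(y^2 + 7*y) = (y - 3)/(y + 7)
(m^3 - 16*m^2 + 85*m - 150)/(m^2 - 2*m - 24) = (m^2 - 10*m + 25)/(m + 4)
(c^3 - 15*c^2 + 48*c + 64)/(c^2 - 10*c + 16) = (c^2 - 7*c - 8)/(c - 2)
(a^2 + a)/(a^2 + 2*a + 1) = a/(a + 1)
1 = 1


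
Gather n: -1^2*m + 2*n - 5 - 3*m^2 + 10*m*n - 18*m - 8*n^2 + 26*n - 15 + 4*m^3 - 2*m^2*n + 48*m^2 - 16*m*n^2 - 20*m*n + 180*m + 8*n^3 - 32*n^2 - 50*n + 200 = 4*m^3 + 45*m^2 + 161*m + 8*n^3 + n^2*(-16*m - 40) + n*(-2*m^2 - 10*m - 22) + 180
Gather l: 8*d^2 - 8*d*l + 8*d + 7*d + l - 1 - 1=8*d^2 + 15*d + l*(1 - 8*d) - 2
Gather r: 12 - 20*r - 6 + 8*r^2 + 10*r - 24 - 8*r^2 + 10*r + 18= 0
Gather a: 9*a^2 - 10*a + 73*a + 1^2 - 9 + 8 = 9*a^2 + 63*a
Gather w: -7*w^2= -7*w^2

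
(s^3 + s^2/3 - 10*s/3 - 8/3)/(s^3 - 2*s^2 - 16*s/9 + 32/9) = 3*(s + 1)/(3*s - 4)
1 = 1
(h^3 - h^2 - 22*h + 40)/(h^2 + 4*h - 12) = (h^2 + h - 20)/(h + 6)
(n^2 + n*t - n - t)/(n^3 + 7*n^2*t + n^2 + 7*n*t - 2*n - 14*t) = (n + t)/(n^2 + 7*n*t + 2*n + 14*t)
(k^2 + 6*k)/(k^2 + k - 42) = k*(k + 6)/(k^2 + k - 42)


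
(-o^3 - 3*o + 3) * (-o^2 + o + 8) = o^5 - o^4 - 5*o^3 - 6*o^2 - 21*o + 24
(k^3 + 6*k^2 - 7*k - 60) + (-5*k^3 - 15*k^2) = -4*k^3 - 9*k^2 - 7*k - 60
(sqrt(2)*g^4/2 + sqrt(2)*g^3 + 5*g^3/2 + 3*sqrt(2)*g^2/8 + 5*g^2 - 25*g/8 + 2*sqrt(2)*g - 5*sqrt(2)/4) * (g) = sqrt(2)*g^5/2 + sqrt(2)*g^4 + 5*g^4/2 + 3*sqrt(2)*g^3/8 + 5*g^3 - 25*g^2/8 + 2*sqrt(2)*g^2 - 5*sqrt(2)*g/4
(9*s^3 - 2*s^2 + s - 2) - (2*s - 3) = 9*s^3 - 2*s^2 - s + 1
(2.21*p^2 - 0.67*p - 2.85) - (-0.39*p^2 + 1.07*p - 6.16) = 2.6*p^2 - 1.74*p + 3.31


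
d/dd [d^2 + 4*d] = 2*d + 4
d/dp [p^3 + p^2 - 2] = p*(3*p + 2)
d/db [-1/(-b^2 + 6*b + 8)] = 2*(3 - b)/(-b^2 + 6*b + 8)^2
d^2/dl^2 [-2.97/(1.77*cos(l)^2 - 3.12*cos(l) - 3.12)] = (-37.218852*(1 - cos(l)^2)^2 + 49.204584*cos(l)^3 - 113.126706*cos(l)^2 - 69.498*cos(l) + 127.844244)/(-1.77*cos(l)^2 + 3.12*cos(l) + 3.12)^3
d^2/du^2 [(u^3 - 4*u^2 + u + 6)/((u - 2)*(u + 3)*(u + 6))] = 2*(-11*u^3 - 63*u^2 + 27*u + 459)/(u^6 + 27*u^5 + 297*u^4 + 1701*u^3 + 5346*u^2 + 8748*u + 5832)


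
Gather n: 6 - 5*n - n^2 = -n^2 - 5*n + 6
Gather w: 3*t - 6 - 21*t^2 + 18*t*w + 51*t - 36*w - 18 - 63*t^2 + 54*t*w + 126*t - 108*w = -84*t^2 + 180*t + w*(72*t - 144) - 24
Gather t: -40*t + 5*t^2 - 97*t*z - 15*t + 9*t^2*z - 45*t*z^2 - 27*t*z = t^2*(9*z + 5) + t*(-45*z^2 - 124*z - 55)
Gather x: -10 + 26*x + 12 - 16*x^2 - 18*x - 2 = -16*x^2 + 8*x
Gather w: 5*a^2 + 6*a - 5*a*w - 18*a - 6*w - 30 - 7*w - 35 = 5*a^2 - 12*a + w*(-5*a - 13) - 65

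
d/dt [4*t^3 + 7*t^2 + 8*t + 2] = 12*t^2 + 14*t + 8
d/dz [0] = 0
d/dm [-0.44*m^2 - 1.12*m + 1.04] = -0.88*m - 1.12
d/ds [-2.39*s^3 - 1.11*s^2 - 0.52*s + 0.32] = -7.17*s^2 - 2.22*s - 0.52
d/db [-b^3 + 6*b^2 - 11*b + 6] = -3*b^2 + 12*b - 11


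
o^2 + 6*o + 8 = (o + 2)*(o + 4)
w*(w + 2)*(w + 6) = w^3 + 8*w^2 + 12*w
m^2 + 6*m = m*(m + 6)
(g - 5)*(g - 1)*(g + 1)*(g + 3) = g^4 - 2*g^3 - 16*g^2 + 2*g + 15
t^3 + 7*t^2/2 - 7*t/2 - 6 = (t - 3/2)*(t + 1)*(t + 4)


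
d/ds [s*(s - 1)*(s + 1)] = 3*s^2 - 1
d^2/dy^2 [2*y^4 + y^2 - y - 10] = 24*y^2 + 2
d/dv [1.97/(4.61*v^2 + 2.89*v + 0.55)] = (-18.1634*v - 5.6933)/(4.61*v^2 + 2.89*v + 0.55)^2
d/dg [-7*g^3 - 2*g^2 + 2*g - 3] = -21*g^2 - 4*g + 2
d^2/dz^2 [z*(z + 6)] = 2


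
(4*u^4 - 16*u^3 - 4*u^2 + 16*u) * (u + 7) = 4*u^5 + 12*u^4 - 116*u^3 - 12*u^2 + 112*u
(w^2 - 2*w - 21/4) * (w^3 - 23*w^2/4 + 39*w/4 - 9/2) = w^5 - 31*w^4/4 + 16*w^3 + 99*w^2/16 - 675*w/16 + 189/8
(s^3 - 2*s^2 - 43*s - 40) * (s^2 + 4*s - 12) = s^5 + 2*s^4 - 63*s^3 - 188*s^2 + 356*s + 480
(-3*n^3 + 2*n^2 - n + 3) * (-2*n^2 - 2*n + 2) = 6*n^5 + 2*n^4 - 8*n^3 - 8*n + 6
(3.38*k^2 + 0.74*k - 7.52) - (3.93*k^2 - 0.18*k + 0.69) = -0.55*k^2 + 0.92*k - 8.21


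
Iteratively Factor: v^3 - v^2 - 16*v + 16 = (v - 4)*(v^2 + 3*v - 4) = (v - 4)*(v + 4)*(v - 1)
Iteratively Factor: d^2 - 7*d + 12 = (d - 4)*(d - 3)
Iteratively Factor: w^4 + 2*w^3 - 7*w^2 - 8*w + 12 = (w - 2)*(w^3 + 4*w^2 + w - 6) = (w - 2)*(w + 3)*(w^2 + w - 2) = (w - 2)*(w - 1)*(w + 3)*(w + 2)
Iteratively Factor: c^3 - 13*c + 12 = (c - 3)*(c^2 + 3*c - 4) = (c - 3)*(c - 1)*(c + 4)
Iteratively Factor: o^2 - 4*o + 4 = (o - 2)*(o - 2)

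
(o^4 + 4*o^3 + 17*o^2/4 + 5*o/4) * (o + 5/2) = o^5 + 13*o^4/2 + 57*o^3/4 + 95*o^2/8 + 25*o/8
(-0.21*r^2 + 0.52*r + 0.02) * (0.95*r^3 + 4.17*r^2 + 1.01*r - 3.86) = -0.1995*r^5 - 0.3817*r^4 + 1.9753*r^3 + 1.4192*r^2 - 1.987*r - 0.0772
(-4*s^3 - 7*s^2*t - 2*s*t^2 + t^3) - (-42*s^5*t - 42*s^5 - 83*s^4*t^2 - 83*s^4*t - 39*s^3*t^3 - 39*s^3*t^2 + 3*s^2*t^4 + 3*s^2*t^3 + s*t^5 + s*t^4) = 42*s^5*t + 42*s^5 + 83*s^4*t^2 + 83*s^4*t + 39*s^3*t^3 + 39*s^3*t^2 - 4*s^3 - 3*s^2*t^4 - 3*s^2*t^3 - 7*s^2*t - s*t^5 - s*t^4 - 2*s*t^2 + t^3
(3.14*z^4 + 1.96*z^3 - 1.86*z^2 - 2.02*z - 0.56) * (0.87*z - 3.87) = 2.7318*z^5 - 10.4466*z^4 - 9.2034*z^3 + 5.4408*z^2 + 7.3302*z + 2.1672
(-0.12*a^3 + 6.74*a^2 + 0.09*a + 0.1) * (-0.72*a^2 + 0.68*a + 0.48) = 0.0864*a^5 - 4.9344*a^4 + 4.4608*a^3 + 3.2244*a^2 + 0.1112*a + 0.048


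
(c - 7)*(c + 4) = c^2 - 3*c - 28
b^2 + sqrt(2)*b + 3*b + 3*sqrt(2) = (b + 3)*(b + sqrt(2))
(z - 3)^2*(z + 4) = z^3 - 2*z^2 - 15*z + 36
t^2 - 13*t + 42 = (t - 7)*(t - 6)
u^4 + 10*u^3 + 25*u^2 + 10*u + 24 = (u + 4)*(u + 6)*(-I*u + 1)*(I*u + 1)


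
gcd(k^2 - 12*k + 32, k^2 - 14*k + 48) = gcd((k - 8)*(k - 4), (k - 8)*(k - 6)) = k - 8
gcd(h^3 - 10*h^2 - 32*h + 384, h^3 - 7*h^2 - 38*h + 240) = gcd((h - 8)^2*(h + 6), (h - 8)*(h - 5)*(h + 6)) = h^2 - 2*h - 48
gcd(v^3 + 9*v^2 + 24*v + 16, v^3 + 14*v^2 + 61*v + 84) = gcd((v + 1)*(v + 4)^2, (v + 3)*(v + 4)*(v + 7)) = v + 4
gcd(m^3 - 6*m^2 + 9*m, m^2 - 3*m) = m^2 - 3*m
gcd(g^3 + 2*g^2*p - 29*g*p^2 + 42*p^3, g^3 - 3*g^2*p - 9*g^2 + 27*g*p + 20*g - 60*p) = -g + 3*p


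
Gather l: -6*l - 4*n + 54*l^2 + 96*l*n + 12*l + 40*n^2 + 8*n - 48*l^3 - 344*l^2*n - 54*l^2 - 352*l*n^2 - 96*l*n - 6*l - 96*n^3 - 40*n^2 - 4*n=-48*l^3 - 344*l^2*n - 352*l*n^2 - 96*n^3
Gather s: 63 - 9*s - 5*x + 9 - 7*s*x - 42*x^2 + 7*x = s*(-7*x - 9) - 42*x^2 + 2*x + 72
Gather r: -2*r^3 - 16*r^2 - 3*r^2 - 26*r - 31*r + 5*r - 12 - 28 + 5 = -2*r^3 - 19*r^2 - 52*r - 35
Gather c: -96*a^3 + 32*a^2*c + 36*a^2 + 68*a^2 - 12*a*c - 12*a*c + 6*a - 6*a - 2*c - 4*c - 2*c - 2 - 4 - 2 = -96*a^3 + 104*a^2 + c*(32*a^2 - 24*a - 8) - 8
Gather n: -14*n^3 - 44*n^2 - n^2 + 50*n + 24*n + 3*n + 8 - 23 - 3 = -14*n^3 - 45*n^2 + 77*n - 18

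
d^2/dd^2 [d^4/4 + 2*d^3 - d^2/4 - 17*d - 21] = 3*d^2 + 12*d - 1/2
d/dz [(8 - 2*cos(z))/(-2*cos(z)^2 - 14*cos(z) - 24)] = (cos(z)^2 - 8*cos(z) - 40)*sin(z)/(cos(z)^2 + 7*cos(z) + 12)^2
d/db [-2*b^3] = -6*b^2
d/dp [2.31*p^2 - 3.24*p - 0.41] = 4.62*p - 3.24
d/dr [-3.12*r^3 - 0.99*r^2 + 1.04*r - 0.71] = -9.36*r^2 - 1.98*r + 1.04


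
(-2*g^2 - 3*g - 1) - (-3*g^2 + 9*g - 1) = g^2 - 12*g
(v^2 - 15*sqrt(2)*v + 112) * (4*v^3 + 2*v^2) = 4*v^5 - 60*sqrt(2)*v^4 + 2*v^4 - 30*sqrt(2)*v^3 + 448*v^3 + 224*v^2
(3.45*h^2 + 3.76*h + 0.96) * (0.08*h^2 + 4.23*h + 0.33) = 0.276*h^4 + 14.8943*h^3 + 17.1201*h^2 + 5.3016*h + 0.3168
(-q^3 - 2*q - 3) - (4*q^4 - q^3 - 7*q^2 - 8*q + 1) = -4*q^4 + 7*q^2 + 6*q - 4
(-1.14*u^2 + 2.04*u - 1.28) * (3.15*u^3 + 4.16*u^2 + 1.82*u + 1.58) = -3.591*u^5 + 1.6836*u^4 + 2.3796*u^3 - 3.4132*u^2 + 0.8936*u - 2.0224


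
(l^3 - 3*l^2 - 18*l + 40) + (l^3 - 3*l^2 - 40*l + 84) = 2*l^3 - 6*l^2 - 58*l + 124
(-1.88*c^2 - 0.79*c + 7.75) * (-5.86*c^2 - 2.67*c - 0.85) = 11.0168*c^4 + 9.649*c^3 - 41.7077*c^2 - 20.021*c - 6.5875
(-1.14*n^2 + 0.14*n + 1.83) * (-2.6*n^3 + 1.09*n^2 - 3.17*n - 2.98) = 2.964*n^5 - 1.6066*n^4 - 0.991600000000001*n^3 + 4.9481*n^2 - 6.2183*n - 5.4534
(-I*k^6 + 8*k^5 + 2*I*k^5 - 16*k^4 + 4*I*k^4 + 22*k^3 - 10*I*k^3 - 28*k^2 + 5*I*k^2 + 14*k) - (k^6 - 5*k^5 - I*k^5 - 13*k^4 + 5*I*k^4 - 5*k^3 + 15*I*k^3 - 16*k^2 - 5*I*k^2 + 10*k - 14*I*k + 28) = -k^6 - I*k^6 + 13*k^5 + 3*I*k^5 - 3*k^4 - I*k^4 + 27*k^3 - 25*I*k^3 - 12*k^2 + 10*I*k^2 + 4*k + 14*I*k - 28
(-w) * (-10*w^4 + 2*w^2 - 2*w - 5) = 10*w^5 - 2*w^3 + 2*w^2 + 5*w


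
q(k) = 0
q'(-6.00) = 0.00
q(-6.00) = 0.00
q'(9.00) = 0.00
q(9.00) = 0.00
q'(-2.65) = 0.00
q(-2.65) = 0.00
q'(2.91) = 0.00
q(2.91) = 0.00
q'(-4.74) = 0.00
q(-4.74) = 0.00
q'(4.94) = 0.00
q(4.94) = 0.00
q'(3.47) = 0.00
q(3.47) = 0.00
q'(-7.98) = 0.00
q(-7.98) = 0.00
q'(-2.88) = 0.00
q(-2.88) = 0.00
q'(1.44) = 0.00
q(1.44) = 0.00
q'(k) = 0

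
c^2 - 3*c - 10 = (c - 5)*(c + 2)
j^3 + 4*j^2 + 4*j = j*(j + 2)^2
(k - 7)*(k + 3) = k^2 - 4*k - 21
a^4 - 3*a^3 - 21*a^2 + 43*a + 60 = (a - 5)*(a - 3)*(a + 1)*(a + 4)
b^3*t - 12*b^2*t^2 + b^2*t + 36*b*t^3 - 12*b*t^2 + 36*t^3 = (b - 6*t)^2*(b*t + t)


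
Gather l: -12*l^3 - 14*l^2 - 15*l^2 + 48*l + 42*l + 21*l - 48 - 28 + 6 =-12*l^3 - 29*l^2 + 111*l - 70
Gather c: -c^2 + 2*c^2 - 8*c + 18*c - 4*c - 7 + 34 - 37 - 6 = c^2 + 6*c - 16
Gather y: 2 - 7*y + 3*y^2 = 3*y^2 - 7*y + 2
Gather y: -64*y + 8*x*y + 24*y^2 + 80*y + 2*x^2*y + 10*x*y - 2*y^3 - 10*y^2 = -2*y^3 + 14*y^2 + y*(2*x^2 + 18*x + 16)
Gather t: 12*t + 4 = 12*t + 4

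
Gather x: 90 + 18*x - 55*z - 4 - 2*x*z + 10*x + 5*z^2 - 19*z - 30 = x*(28 - 2*z) + 5*z^2 - 74*z + 56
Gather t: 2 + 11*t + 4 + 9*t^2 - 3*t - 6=9*t^2 + 8*t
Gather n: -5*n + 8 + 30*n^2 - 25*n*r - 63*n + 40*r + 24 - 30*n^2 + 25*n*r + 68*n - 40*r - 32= 0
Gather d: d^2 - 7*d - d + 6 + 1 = d^2 - 8*d + 7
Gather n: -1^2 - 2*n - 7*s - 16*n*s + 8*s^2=n*(-16*s - 2) + 8*s^2 - 7*s - 1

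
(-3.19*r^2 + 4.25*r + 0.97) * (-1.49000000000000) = 4.7531*r^2 - 6.3325*r - 1.4453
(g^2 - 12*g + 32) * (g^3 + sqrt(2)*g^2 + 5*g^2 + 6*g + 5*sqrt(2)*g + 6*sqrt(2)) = g^5 - 7*g^4 + sqrt(2)*g^4 - 22*g^3 - 7*sqrt(2)*g^3 - 22*sqrt(2)*g^2 + 88*g^2 + 88*sqrt(2)*g + 192*g + 192*sqrt(2)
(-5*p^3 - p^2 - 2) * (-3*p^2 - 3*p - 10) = 15*p^5 + 18*p^4 + 53*p^3 + 16*p^2 + 6*p + 20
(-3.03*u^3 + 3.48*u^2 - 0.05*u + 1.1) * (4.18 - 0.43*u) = 1.3029*u^4 - 14.1618*u^3 + 14.5679*u^2 - 0.682*u + 4.598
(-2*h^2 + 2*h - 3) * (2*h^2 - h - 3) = -4*h^4 + 6*h^3 - 2*h^2 - 3*h + 9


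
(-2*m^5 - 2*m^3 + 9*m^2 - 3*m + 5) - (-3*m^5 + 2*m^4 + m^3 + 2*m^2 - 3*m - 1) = m^5 - 2*m^4 - 3*m^3 + 7*m^2 + 6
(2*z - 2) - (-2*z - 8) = 4*z + 6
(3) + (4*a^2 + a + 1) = 4*a^2 + a + 4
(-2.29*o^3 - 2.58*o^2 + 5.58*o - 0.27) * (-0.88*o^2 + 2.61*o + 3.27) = 2.0152*o^5 - 3.7065*o^4 - 19.1325*o^3 + 6.3648*o^2 + 17.5419*o - 0.8829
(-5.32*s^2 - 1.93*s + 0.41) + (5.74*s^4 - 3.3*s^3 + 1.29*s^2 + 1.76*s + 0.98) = 5.74*s^4 - 3.3*s^3 - 4.03*s^2 - 0.17*s + 1.39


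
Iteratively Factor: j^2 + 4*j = (j)*(j + 4)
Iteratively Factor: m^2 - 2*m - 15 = (m - 5)*(m + 3)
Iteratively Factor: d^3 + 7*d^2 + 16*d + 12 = (d + 2)*(d^2 + 5*d + 6) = (d + 2)^2*(d + 3)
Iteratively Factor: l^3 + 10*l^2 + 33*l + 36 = (l + 3)*(l^2 + 7*l + 12) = (l + 3)^2*(l + 4)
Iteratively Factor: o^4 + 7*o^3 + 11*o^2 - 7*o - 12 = (o + 4)*(o^3 + 3*o^2 - o - 3) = (o + 3)*(o + 4)*(o^2 - 1) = (o + 1)*(o + 3)*(o + 4)*(o - 1)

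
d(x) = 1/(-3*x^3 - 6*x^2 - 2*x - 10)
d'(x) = (9*x^2 + 12*x + 2)/(-3*x^3 - 6*x^2 - 2*x - 10)^2 = (9*x^2 + 12*x + 2)/(3*x^3 + 6*x^2 + 2*x + 10)^2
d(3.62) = -0.00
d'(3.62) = 0.00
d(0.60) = -0.07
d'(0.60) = 0.06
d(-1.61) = -0.10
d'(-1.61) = 0.06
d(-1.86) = -0.13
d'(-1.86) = 0.18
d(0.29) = -0.09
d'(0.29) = 0.05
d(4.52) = -0.00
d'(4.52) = 0.00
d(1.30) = -0.03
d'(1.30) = 0.04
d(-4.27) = 0.01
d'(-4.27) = 0.01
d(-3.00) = 0.04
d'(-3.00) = 0.09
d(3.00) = -0.00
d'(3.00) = 0.01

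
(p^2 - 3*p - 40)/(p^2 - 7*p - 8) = (p + 5)/(p + 1)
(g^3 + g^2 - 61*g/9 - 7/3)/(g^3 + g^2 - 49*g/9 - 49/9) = (3*g^2 + 10*g + 3)/(3*g^2 + 10*g + 7)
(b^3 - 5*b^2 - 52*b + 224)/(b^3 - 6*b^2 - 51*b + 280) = (b - 4)/(b - 5)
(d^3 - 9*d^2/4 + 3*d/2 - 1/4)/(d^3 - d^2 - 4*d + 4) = (4*d^2 - 5*d + 1)/(4*(d^2 - 4))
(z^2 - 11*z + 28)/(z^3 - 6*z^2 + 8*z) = (z - 7)/(z*(z - 2))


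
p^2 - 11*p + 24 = (p - 8)*(p - 3)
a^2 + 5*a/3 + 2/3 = (a + 2/3)*(a + 1)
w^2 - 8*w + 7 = (w - 7)*(w - 1)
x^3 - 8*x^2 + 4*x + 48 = (x - 6)*(x - 4)*(x + 2)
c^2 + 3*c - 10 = (c - 2)*(c + 5)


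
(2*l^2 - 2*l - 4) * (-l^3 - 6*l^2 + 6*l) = -2*l^5 - 10*l^4 + 28*l^3 + 12*l^2 - 24*l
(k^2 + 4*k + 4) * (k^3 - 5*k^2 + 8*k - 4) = k^5 - k^4 - 8*k^3 + 8*k^2 + 16*k - 16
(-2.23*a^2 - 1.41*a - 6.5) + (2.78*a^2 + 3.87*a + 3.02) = 0.55*a^2 + 2.46*a - 3.48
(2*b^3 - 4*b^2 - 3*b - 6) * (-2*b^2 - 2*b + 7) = -4*b^5 + 4*b^4 + 28*b^3 - 10*b^2 - 9*b - 42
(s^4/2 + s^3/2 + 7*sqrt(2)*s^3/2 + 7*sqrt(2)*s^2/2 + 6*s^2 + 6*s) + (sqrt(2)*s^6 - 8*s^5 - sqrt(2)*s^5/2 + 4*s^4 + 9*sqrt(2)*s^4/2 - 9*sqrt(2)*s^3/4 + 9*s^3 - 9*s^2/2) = sqrt(2)*s^6 - 8*s^5 - sqrt(2)*s^5/2 + 9*s^4/2 + 9*sqrt(2)*s^4/2 + 5*sqrt(2)*s^3/4 + 19*s^3/2 + 3*s^2/2 + 7*sqrt(2)*s^2/2 + 6*s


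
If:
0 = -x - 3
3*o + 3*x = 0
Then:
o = 3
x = -3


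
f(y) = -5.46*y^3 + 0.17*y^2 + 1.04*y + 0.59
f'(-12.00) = -2361.76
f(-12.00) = 9447.47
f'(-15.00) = -3689.56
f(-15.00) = 18450.74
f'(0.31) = -0.43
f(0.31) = 0.77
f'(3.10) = -155.32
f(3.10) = -157.21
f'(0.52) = -3.21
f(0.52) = 0.41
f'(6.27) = -640.77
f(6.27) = -1332.05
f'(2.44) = -95.65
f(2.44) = -75.18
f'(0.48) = -2.57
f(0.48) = 0.52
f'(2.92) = -137.63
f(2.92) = -130.86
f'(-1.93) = -60.63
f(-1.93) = 38.47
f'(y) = -16.38*y^2 + 0.34*y + 1.04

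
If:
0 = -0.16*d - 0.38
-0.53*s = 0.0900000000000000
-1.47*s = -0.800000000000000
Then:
No Solution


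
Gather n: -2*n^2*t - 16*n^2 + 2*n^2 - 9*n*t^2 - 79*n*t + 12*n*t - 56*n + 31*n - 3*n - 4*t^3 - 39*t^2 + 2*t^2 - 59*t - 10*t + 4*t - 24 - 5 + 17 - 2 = n^2*(-2*t - 14) + n*(-9*t^2 - 67*t - 28) - 4*t^3 - 37*t^2 - 65*t - 14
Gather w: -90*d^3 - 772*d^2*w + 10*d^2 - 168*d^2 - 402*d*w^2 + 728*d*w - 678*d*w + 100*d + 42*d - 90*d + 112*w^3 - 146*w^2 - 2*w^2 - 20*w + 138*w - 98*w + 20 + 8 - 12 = -90*d^3 - 158*d^2 + 52*d + 112*w^3 + w^2*(-402*d - 148) + w*(-772*d^2 + 50*d + 20) + 16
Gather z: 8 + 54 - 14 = 48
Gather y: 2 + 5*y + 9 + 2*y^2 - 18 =2*y^2 + 5*y - 7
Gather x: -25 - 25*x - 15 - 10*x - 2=-35*x - 42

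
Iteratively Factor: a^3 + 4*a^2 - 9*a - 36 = (a + 4)*(a^2 - 9) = (a + 3)*(a + 4)*(a - 3)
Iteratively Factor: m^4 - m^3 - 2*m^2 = (m - 2)*(m^3 + m^2) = m*(m - 2)*(m^2 + m) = m^2*(m - 2)*(m + 1)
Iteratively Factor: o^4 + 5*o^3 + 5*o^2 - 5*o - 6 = (o + 1)*(o^3 + 4*o^2 + o - 6) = (o + 1)*(o + 2)*(o^2 + 2*o - 3) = (o - 1)*(o + 1)*(o + 2)*(o + 3)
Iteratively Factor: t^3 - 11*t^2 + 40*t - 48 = (t - 4)*(t^2 - 7*t + 12) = (t - 4)^2*(t - 3)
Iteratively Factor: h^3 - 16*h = (h - 4)*(h^2 + 4*h) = h*(h - 4)*(h + 4)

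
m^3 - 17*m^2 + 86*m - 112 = (m - 8)*(m - 7)*(m - 2)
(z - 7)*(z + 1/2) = z^2 - 13*z/2 - 7/2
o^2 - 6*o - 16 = (o - 8)*(o + 2)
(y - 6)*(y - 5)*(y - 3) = y^3 - 14*y^2 + 63*y - 90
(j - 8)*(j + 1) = j^2 - 7*j - 8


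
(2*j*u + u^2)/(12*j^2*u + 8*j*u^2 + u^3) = 1/(6*j + u)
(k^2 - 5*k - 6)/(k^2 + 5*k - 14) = (k^2 - 5*k - 6)/(k^2 + 5*k - 14)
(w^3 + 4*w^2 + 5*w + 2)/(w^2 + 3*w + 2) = w + 1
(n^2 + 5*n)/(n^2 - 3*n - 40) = n/(n - 8)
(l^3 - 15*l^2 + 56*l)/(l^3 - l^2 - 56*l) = (l - 7)/(l + 7)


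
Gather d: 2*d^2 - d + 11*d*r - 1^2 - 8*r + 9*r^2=2*d^2 + d*(11*r - 1) + 9*r^2 - 8*r - 1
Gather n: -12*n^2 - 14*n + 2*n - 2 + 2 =-12*n^2 - 12*n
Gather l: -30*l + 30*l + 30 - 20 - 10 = 0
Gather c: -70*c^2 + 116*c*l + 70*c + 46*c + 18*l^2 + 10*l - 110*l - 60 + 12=-70*c^2 + c*(116*l + 116) + 18*l^2 - 100*l - 48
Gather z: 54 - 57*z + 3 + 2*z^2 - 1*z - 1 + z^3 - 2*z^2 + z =z^3 - 57*z + 56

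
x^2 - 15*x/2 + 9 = (x - 6)*(x - 3/2)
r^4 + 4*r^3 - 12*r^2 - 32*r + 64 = (r - 2)^2*(r + 4)^2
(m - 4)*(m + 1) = m^2 - 3*m - 4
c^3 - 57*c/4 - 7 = (c - 4)*(c + 1/2)*(c + 7/2)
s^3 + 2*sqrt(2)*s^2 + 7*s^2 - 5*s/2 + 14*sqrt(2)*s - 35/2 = (s + 7)*(s - sqrt(2)/2)*(s + 5*sqrt(2)/2)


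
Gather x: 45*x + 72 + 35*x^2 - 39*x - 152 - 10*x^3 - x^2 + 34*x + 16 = -10*x^3 + 34*x^2 + 40*x - 64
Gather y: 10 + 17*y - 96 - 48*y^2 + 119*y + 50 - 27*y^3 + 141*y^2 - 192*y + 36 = -27*y^3 + 93*y^2 - 56*y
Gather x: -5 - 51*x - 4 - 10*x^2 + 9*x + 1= -10*x^2 - 42*x - 8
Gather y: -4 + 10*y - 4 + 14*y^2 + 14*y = 14*y^2 + 24*y - 8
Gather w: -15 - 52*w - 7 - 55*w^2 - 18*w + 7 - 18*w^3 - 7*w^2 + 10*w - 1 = -18*w^3 - 62*w^2 - 60*w - 16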